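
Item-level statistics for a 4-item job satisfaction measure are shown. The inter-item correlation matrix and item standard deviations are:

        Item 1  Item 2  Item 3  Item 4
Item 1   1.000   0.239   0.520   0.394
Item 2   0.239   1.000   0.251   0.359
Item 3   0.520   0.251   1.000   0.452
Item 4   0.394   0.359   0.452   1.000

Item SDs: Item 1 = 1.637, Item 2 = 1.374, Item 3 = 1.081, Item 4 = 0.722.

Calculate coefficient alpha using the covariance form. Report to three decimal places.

coefficient alpha = 0.653

Σσ²ᵢ = 1.637² + 1.374² + 1.081² + 0.722² = 6.2575
Covariances σ_ij = r_ij · s_i · s_j:
  σ(Item 1,Item 2) = 0.239 × 1.637 × 1.374 = 0.5376
  σ(Item 1,Item 3) = 0.520 × 1.637 × 1.081 = 0.9202
  σ(Item 1,Item 4) = 0.394 × 1.637 × 0.722 = 0.4657
  σ(Item 2,Item 3) = 0.251 × 1.374 × 1.081 = 0.3728
  σ(Item 2,Item 4) = 0.359 × 1.374 × 0.722 = 0.3561
  σ(Item 3,Item 4) = 0.452 × 1.081 × 0.722 = 0.3528
σ²_T = Σσ²ᵢ + 2·Σσ_ij = 6.2575 + 2 × 3.0052 = 12.2679
α = (4/3)·(1 − 6.2575/12.2679) = 0.653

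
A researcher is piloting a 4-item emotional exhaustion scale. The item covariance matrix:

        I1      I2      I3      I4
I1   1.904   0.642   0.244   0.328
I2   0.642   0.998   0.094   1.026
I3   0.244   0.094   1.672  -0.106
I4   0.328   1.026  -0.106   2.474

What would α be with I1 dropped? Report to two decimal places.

α = 0.42

Remaining items: I2, I3, I4 (k = 3).
Σσᵢ² = 0.998 + 1.672 + 2.474 = 5.144
σ²_T = 5.144 + 2 × 1.014 = 7.172
α (item deleted) = (3/2)·(1 − 5.144/7.172) = 0.42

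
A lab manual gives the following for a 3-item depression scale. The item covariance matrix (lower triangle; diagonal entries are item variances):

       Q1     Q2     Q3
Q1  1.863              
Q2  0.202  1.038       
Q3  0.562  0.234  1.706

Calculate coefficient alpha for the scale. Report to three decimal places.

α = 0.453

sum of item variances = 1.863 + 1.038 + 1.706 = 4.607
Sum of off-diagonal covariances = 0.998
Var(T) = 4.607 + 2 × 0.998 = 6.603
α = (k/(k−1))·(1 − sum of item variances/Var(T)) = (3/2)·(1 − 4.607/6.603) = 0.453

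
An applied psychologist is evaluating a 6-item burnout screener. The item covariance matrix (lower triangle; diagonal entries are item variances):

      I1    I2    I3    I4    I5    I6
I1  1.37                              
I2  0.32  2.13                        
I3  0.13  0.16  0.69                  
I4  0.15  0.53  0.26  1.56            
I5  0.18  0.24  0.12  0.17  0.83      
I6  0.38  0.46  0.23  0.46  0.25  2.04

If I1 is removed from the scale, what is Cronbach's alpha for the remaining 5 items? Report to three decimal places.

Remaining items: I2, I3, I4, I5, I6 (k = 5).
Σσ²ᵢ = 2.13 + 0.69 + 1.56 + 0.83 + 2.04 = 7.25
σ²_total = 7.25 + 2 × 2.88 = 13.01
α (item deleted) = (5/4)·(1 − 7.25/13.01) = 0.553

Cronbach's alpha = 0.553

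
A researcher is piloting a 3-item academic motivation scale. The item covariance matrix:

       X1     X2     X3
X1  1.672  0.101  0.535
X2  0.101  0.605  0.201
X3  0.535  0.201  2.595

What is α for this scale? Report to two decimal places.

Σσ²ᵢ = 1.672 + 0.605 + 2.595 = 4.872
Sum of the distinct covariances = 0.837
total variance = 4.872 + 2 × 0.837 = 6.546
α = (k/(k−1))·(1 − Σσ²ᵢ/total variance) = (3/2)·(1 − 4.872/6.546) = 0.38

α = 0.38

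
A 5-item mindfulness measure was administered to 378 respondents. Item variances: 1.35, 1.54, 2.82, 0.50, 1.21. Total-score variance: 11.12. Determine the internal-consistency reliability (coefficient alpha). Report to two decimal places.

α = 0.42

ΣVar(i) = 1.35 + 1.54 + 2.82 + 0.50 + 1.21 = 7.42
α = (k/(k−1))·(1 − ΣVar(i)/Var(T)) = (5/4)·(1 − 7.42/11.12) = 0.42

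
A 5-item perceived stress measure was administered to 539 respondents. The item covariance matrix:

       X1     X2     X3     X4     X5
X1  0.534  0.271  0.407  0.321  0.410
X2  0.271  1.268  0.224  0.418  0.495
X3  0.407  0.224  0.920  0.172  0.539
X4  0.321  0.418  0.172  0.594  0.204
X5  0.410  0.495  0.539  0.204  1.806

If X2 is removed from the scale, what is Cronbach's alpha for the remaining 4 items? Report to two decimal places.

Remaining items: X1, X3, X4, X5 (k = 4).
Σσᵢ² = 0.534 + 0.920 + 0.594 + 1.806 = 3.854
σ²_T = 3.854 + 2 × 2.053 = 7.960
α (item deleted) = (4/3)·(1 − 3.854/7.960) = 0.69

Cronbach's alpha = 0.69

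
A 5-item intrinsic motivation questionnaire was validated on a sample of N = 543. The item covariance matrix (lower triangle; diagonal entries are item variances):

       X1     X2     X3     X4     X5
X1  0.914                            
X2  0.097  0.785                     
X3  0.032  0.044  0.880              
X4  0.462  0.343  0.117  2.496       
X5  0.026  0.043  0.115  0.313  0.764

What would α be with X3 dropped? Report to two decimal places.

Remaining items: X1, X2, X4, X5 (k = 4).
ΣVar(i) = 0.914 + 0.785 + 2.496 + 0.764 = 4.959
Var(T) = 4.959 + 2 × 1.284 = 7.527
α (item deleted) = (4/3)·(1 − 4.959/7.527) = 0.45

α = 0.45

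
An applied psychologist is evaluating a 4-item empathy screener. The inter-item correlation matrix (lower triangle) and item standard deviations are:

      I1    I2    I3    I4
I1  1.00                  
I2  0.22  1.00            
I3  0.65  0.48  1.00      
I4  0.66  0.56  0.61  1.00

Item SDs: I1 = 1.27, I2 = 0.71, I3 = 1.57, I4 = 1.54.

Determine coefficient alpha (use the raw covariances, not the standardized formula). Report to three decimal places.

Σσ²ᵢ = 1.27² + 0.71² + 1.57² + 1.54² = 6.9535
Covariances σ_ij = r_ij · s_i · s_j:
  σ(I1,I2) = 0.22 × 1.27 × 0.71 = 0.1984
  σ(I1,I3) = 0.65 × 1.27 × 1.57 = 1.2960
  σ(I1,I4) = 0.66 × 1.27 × 1.54 = 1.2908
  σ(I2,I3) = 0.48 × 0.71 × 1.57 = 0.5351
  σ(I2,I4) = 0.56 × 0.71 × 1.54 = 0.6123
  σ(I3,I4) = 0.61 × 1.57 × 1.54 = 1.4749
σ²_T = Σσ²ᵢ + 2·Σσ_ij = 6.9535 + 2 × 5.4075 = 17.7685
α = (4/3)·(1 − 6.9535/17.7685) = 0.812

α = 0.812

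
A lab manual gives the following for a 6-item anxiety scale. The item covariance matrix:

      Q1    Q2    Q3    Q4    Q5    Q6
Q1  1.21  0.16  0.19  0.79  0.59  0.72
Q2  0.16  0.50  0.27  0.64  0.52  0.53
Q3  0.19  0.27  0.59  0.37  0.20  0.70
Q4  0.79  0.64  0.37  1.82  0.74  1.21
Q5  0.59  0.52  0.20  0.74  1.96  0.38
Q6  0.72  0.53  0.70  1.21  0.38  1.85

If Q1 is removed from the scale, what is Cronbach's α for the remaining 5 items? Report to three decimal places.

α = 0.779

Remaining items: Q2, Q3, Q4, Q5, Q6 (k = 5).
Σσᵢ² = 0.50 + 0.59 + 1.82 + 1.96 + 1.85 = 6.72
σ²_T = 6.72 + 2 × 5.56 = 17.84
α (item deleted) = (5/4)·(1 − 6.72/17.84) = 0.779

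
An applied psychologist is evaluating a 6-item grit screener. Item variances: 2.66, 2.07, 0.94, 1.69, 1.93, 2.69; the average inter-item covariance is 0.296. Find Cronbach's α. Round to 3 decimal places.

sum of item variances = 2.66 + 2.07 + 0.94 + 1.69 + 1.93 + 2.69 = 11.98
Sum of the 15 distinct covariances = 15 × 0.296 = 4.440
Var(T) = sum of item variances + 2·Σcov = 11.98 + 2 × 4.440 = 20.860
α = (6/5)·(1 − 11.98/20.860) = 0.511

α = 0.511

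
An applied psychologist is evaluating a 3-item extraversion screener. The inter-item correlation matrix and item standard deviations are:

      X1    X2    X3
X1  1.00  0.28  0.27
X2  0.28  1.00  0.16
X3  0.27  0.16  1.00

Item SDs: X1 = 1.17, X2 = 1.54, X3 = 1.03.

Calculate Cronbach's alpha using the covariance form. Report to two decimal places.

Cronbach's alpha = 0.47

Σσ²ᵢ = 1.17² + 1.54² + 1.03² = 4.8014
Covariances σ_ij = r_ij · s_i · s_j:
  σ(X1,X2) = 0.28 × 1.17 × 1.54 = 0.5045
  σ(X1,X3) = 0.27 × 1.17 × 1.03 = 0.3254
  σ(X2,X3) = 0.16 × 1.54 × 1.03 = 0.2538
σ²_T = Σσ²ᵢ + 2·Σσ_ij = 4.8014 + 2 × 1.0837 = 6.9688
α = (3/2)·(1 − 4.8014/6.9688) = 0.47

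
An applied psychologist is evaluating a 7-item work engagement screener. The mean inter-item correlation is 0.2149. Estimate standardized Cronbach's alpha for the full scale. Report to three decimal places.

α = 0.657

Standardized α = k·r̄ / (1 + (k−1)·r̄) = 7 × 0.2149 / (1 + 6 × 0.2149)
  = 1.5043 / 2.2894 = 0.657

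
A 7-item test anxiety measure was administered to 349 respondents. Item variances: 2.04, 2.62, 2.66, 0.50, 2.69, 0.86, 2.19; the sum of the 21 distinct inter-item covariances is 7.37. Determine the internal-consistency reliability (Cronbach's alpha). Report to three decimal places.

Σσᵢ² = 2.04 + 2.62 + 2.66 + 0.50 + 2.69 + 0.86 + 2.19 = 13.56
Sum of distinct covariances = 7.37
σ²_total = Σσᵢ² + 2·Σcov = 13.56 + 2 × 7.37 = 28.30
α = (7/6)·(1 − 13.56/28.30) = 0.608

Cronbach's alpha = 0.608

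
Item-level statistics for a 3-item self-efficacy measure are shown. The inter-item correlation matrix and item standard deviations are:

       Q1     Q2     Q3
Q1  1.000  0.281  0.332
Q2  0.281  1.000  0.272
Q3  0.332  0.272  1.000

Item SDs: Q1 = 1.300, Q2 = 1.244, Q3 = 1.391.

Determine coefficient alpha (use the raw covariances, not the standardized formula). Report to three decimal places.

Σσ²ᵢ = 1.300² + 1.244² + 1.391² = 5.1724
Covariances σ_ij = r_ij · s_i · s_j:
  σ(Q1,Q2) = 0.281 × 1.300 × 1.244 = 0.4544
  σ(Q1,Q3) = 0.332 × 1.300 × 1.391 = 0.6004
  σ(Q2,Q3) = 0.272 × 1.244 × 1.391 = 0.4707
σ²_T = Σσ²ᵢ + 2·Σσ_ij = 5.1724 + 2 × 1.5255 = 8.2234
α = (3/2)·(1 − 5.1724/8.2234) = 0.557

α = 0.557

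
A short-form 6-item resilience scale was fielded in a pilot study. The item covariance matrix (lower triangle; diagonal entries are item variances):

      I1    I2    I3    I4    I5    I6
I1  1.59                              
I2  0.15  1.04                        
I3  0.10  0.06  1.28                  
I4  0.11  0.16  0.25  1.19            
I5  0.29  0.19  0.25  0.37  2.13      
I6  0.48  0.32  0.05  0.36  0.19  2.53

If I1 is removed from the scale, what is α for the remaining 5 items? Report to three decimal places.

Remaining items: I2, I3, I4, I5, I6 (k = 5).
ΣVar(i) = 1.04 + 1.28 + 1.19 + 2.13 + 2.53 = 8.17
σ²_total = 8.17 + 2 × 2.20 = 12.57
α (item deleted) = (5/4)·(1 − 8.17/12.57) = 0.438

α = 0.438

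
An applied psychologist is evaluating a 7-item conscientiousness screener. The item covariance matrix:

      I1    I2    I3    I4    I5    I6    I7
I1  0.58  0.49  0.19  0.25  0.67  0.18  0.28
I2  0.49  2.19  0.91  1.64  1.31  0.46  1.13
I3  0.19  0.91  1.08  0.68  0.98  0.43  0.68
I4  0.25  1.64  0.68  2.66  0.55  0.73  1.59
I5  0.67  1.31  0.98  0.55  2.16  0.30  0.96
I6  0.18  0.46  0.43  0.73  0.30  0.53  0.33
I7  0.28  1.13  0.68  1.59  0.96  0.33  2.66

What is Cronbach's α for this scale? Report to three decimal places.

Cronbach's α = 0.832

Σσᵢ² = 0.58 + 2.19 + 1.08 + 2.66 + 2.16 + 0.53 + 2.66 = 11.86
Sum of the distinct covariances = 14.74
σ²_T = 11.86 + 2 × 14.74 = 41.34
α = (k/(k−1))·(1 − Σσᵢ²/σ²_T) = (7/6)·(1 − 11.86/41.34) = 0.832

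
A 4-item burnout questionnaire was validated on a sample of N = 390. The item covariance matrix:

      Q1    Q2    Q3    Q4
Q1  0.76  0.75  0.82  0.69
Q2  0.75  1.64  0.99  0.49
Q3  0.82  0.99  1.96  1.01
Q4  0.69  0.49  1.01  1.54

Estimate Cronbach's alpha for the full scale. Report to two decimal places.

Σσ²ᵢ = 0.76 + 1.64 + 1.96 + 1.54 = 5.90
Sum of the distinct covariances = 4.75
σ²_T = 5.90 + 2 × 4.75 = 15.40
α = (k/(k−1))·(1 − Σσ²ᵢ/σ²_T) = (4/3)·(1 − 5.90/15.40) = 0.82

Cronbach's alpha = 0.82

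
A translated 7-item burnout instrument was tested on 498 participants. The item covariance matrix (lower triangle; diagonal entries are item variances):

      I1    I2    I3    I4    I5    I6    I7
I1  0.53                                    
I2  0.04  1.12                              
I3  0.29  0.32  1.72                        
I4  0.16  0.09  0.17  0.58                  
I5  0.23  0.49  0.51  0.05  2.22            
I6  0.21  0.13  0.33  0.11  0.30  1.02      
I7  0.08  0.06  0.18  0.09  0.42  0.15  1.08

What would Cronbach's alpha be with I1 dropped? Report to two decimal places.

Remaining items: I2, I3, I4, I5, I6, I7 (k = 6).
ΣVar(i) = 1.12 + 1.72 + 0.58 + 2.22 + 1.02 + 1.08 = 7.74
Var(T) = 7.74 + 2 × 3.40 = 14.54
α (item deleted) = (6/5)·(1 − 7.74/14.54) = 0.56

Cronbach's alpha = 0.56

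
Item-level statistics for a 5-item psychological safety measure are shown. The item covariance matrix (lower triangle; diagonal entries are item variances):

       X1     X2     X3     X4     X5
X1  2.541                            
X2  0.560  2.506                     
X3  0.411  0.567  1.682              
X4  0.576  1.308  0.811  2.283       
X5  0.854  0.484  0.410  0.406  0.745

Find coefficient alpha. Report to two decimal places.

Σσ²ᵢ = 2.541 + 2.506 + 1.682 + 2.283 + 0.745 = 9.757
Sum of off-diagonal covariances = 6.387
σ²_T = 9.757 + 2 × 6.387 = 22.531
α = (k/(k−1))·(1 − Σσ²ᵢ/σ²_T) = (5/4)·(1 − 9.757/22.531) = 0.71

coefficient alpha = 0.71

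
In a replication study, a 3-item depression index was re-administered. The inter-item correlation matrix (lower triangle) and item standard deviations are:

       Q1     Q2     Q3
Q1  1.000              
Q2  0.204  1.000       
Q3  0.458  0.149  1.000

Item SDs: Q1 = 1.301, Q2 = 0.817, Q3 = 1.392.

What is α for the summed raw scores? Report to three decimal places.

α = 0.542

Σσ²ᵢ = 1.301² + 0.817² + 1.392² = 4.2978
Covariances σ_ij = r_ij · s_i · s_j:
  σ(Q1,Q2) = 0.204 × 1.301 × 0.817 = 0.2168
  σ(Q1,Q3) = 0.458 × 1.301 × 1.392 = 0.8294
  σ(Q2,Q3) = 0.149 × 0.817 × 1.392 = 0.1695
σ²_T = Σσ²ᵢ + 2·Σσ_ij = 4.2978 + 2 × 1.2157 = 6.7292
α = (3/2)·(1 − 4.2978/6.7292) = 0.542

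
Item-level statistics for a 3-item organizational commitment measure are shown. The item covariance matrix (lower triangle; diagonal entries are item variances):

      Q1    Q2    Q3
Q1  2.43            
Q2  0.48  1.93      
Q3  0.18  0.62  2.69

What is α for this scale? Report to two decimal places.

sum of item variances = 2.43 + 1.93 + 2.69 = 7.05
Σ_{i<j} σ_ij = 1.28
σ²_total = 7.05 + 2 × 1.28 = 9.61
α = (k/(k−1))·(1 − sum of item variances/σ²_total) = (3/2)·(1 − 7.05/9.61) = 0.40

α = 0.40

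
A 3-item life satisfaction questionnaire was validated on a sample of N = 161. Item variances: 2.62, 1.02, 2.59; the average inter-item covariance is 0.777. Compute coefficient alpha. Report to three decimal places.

Σσ²ᵢ = 2.62 + 1.02 + 2.59 = 6.23
Sum of the 3 distinct covariances = 3 × 0.777 = 2.331
σ²_T = Σσ²ᵢ + 2·Σcov = 6.23 + 2 × 2.331 = 10.892
α = (3/2)·(1 − 6.23/10.892) = 0.642

coefficient alpha = 0.642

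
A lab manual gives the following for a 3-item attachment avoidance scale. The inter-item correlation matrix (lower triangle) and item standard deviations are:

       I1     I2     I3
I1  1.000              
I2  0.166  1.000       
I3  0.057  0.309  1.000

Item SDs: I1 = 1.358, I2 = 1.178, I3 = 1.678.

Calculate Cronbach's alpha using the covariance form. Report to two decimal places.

Cronbach's alpha = 0.37

Σσ²ᵢ = 1.358² + 1.178² + 1.678² = 6.0475
Covariances σ_ij = r_ij · s_i · s_j:
  σ(I1,I2) = 0.166 × 1.358 × 1.178 = 0.2656
  σ(I1,I3) = 0.057 × 1.358 × 1.678 = 0.1299
  σ(I2,I3) = 0.309 × 1.178 × 1.678 = 0.6108
σ²_T = Σσ²ᵢ + 2·Σσ_ij = 6.0475 + 2 × 1.0063 = 8.0601
α = (3/2)·(1 − 6.0475/8.0601) = 0.37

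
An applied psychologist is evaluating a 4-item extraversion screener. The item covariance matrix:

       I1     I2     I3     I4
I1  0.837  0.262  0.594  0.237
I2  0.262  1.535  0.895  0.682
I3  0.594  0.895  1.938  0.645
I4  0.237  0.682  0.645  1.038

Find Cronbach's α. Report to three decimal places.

ΣVar(i) = 0.837 + 1.535 + 1.938 + 1.038 = 5.348
Sum of the distinct covariances = 3.315
σ²_total = 5.348 + 2 × 3.315 = 11.978
α = (k/(k−1))·(1 − ΣVar(i)/σ²_total) = (4/3)·(1 − 5.348/11.978) = 0.738

α = 0.738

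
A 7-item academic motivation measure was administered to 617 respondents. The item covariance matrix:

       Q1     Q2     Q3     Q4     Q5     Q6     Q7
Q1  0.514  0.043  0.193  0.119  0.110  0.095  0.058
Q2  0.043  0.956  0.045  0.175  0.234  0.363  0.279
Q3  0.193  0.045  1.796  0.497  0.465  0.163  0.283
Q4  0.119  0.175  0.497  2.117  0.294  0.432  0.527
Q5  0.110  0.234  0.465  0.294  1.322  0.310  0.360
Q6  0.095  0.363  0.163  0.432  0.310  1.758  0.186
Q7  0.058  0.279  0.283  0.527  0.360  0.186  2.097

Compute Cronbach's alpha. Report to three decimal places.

sum of item variances = 0.514 + 0.956 + 1.796 + 2.117 + 1.322 + 1.758 + 2.097 = 10.560
Sum of the distinct covariances = 5.231
σ²_T = 10.560 + 2 × 5.231 = 21.022
α = (k/(k−1))·(1 − sum of item variances/σ²_T) = (7/6)·(1 − 10.560/21.022) = 0.581

α = 0.581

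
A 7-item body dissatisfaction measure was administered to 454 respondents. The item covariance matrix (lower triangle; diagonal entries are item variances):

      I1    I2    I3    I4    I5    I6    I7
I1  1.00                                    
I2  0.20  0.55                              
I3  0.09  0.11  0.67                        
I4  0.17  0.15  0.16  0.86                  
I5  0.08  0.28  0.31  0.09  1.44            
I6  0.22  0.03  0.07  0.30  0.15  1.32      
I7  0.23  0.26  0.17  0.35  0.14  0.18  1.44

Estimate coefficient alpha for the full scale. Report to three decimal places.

Σσᵢ² = 1.00 + 0.55 + 0.67 + 0.86 + 1.44 + 1.32 + 1.44 = 7.28
Σ_{i<j} σ_ij = 3.74
total variance = 7.28 + 2 × 3.74 = 14.76
α = (k/(k−1))·(1 − Σσᵢ²/total variance) = (7/6)·(1 − 7.28/14.76) = 0.591

α = 0.591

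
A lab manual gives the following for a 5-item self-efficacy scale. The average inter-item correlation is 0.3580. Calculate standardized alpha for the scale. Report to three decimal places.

α = 0.736

Standardized α = k·r̄ / (1 + (k−1)·r̄) = 5 × 0.3580 / (1 + 4 × 0.3580)
  = 1.7900 / 2.4320 = 0.736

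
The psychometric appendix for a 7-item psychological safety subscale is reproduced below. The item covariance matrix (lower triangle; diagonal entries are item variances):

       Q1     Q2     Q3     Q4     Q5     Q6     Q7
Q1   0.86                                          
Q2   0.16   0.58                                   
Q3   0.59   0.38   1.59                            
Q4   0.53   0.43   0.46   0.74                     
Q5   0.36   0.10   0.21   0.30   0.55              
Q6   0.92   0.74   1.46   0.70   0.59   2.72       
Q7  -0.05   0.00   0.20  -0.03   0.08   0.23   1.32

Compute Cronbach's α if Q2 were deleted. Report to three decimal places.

α = 0.753

Remaining items: Q1, Q3, Q4, Q5, Q6, Q7 (k = 6).
ΣVar(i) = 0.86 + 1.59 + 0.74 + 0.55 + 2.72 + 1.32 = 7.78
σ²_total = 7.78 + 2 × 6.55 = 20.88
α (item deleted) = (6/5)·(1 − 7.78/20.88) = 0.753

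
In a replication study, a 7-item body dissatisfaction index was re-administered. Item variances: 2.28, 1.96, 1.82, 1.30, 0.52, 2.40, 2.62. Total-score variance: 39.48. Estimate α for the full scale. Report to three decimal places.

Σσᵢ² = 2.28 + 1.96 + 1.82 + 1.30 + 0.52 + 2.40 + 2.62 = 12.90
α = (k/(k−1))·(1 − Σσᵢ²/total variance) = (7/6)·(1 − 12.90/39.48) = 0.785

α = 0.785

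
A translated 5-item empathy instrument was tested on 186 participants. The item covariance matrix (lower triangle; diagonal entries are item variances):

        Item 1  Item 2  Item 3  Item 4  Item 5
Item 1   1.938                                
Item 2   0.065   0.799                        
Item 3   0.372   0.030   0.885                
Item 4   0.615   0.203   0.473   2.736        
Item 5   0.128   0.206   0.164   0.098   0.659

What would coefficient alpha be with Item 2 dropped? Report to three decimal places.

Remaining items: Item 1, Item 3, Item 4, Item 5 (k = 4).
sum of item variances = 1.938 + 0.885 + 2.736 + 0.659 = 6.218
σ²_total = 6.218 + 2 × 1.850 = 9.918
α (item deleted) = (4/3)·(1 − 6.218/9.918) = 0.497

coefficient alpha = 0.497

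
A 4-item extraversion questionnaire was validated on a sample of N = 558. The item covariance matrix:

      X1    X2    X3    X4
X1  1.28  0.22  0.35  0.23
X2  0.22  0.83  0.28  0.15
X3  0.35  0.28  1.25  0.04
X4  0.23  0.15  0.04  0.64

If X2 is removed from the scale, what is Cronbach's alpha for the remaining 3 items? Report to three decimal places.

Cronbach's alpha = 0.422

Remaining items: X1, X3, X4 (k = 3).
ΣVar(i) = 1.28 + 1.25 + 0.64 = 3.17
σ²_total = 3.17 + 2 × 0.62 = 4.41
α (item deleted) = (3/2)·(1 − 3.17/4.41) = 0.422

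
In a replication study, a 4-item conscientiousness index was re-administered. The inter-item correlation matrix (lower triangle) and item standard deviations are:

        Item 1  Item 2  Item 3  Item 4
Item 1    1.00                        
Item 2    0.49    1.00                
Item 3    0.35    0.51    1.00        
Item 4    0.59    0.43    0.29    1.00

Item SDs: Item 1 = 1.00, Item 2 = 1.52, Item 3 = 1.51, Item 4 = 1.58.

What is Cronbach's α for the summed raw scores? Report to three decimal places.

α = 0.744

Σσ²ᵢ = 1.00² + 1.52² + 1.51² + 1.58² = 8.0869
Covariances σ_ij = r_ij · s_i · s_j:
  σ(Item 1,Item 2) = 0.49 × 1.00 × 1.52 = 0.7448
  σ(Item 1,Item 3) = 0.35 × 1.00 × 1.51 = 0.5285
  σ(Item 1,Item 4) = 0.59 × 1.00 × 1.58 = 0.9322
  σ(Item 2,Item 3) = 0.51 × 1.52 × 1.51 = 1.1706
  σ(Item 2,Item 4) = 0.43 × 1.52 × 1.58 = 1.0327
  σ(Item 3,Item 4) = 0.29 × 1.51 × 1.58 = 0.6919
σ²_T = Σσ²ᵢ + 2·Σσ_ij = 8.0869 + 2 × 5.1007 = 18.2883
α = (4/3)·(1 − 8.0869/18.2883) = 0.744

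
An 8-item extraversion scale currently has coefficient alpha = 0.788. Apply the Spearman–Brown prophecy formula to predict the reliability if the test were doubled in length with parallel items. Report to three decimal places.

Length factor m = 2
α' = m·α / (1 + (m−1)·α)
   = 2 × 0.788 / (1 + (2 − 1) × 0.788)
   = 1.5760 / 1.7880 = 0.881

predicted reliability = 0.881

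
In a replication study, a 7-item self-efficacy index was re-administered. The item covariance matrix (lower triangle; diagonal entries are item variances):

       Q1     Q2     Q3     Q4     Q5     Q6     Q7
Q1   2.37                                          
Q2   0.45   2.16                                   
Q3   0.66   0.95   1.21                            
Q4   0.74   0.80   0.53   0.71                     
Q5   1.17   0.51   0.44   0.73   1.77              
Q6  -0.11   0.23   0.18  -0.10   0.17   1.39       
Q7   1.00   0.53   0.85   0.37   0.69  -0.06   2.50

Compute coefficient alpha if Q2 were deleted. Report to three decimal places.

Remaining items: Q1, Q3, Q4, Q5, Q6, Q7 (k = 6).
ΣVar(i) = 2.37 + 1.21 + 0.71 + 1.77 + 1.39 + 2.50 = 9.95
σ²_T = 9.95 + 2 × 7.26 = 24.47
α (item deleted) = (6/5)·(1 − 9.95/24.47) = 0.712

coefficient alpha = 0.712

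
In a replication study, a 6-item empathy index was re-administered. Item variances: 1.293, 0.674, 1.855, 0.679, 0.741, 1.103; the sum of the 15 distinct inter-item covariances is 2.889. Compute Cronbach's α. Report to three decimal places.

ΣVar(i) = 1.293 + 0.674 + 1.855 + 0.679 + 0.741 + 1.103 = 6.345
Sum of distinct covariances = 2.889
Var(T) = ΣVar(i) + 2·Σcov = 6.345 + 2 × 2.889 = 12.123
α = (6/5)·(1 − 6.345/12.123) = 0.572

Cronbach's α = 0.572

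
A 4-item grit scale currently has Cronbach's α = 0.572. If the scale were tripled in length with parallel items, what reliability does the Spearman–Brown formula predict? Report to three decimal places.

predicted reliability = 0.800

Length factor m = 3
α' = m·α / (1 + (m−1)·α)
   = 3 × 0.572 / (1 + (3 − 1) × 0.572)
   = 1.7160 / 2.1440 = 0.800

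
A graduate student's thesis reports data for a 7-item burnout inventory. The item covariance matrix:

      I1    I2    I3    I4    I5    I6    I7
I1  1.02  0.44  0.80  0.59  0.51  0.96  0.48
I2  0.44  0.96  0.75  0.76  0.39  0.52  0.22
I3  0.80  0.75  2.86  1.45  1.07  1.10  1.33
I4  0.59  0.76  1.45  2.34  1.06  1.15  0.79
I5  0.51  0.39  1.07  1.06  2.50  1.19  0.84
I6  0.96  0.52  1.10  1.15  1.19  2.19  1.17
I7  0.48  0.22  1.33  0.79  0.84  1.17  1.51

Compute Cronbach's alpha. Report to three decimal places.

α = 0.845

sum of item variances = 1.02 + 0.96 + 2.86 + 2.34 + 2.50 + 2.19 + 1.51 = 13.38
Sum of off-diagonal covariances = 17.57
σ²_total = 13.38 + 2 × 17.57 = 48.52
α = (k/(k−1))·(1 − sum of item variances/σ²_total) = (7/6)·(1 − 13.38/48.52) = 0.845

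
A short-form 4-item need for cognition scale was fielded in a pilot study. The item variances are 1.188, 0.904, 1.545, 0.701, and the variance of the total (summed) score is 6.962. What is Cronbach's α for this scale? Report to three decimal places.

ΣVar(i) = 1.188 + 0.904 + 1.545 + 0.701 = 4.338
α = (k/(k−1))·(1 − ΣVar(i)/σ²_total) = (4/3)·(1 − 4.338/6.962) = 0.503

α = 0.503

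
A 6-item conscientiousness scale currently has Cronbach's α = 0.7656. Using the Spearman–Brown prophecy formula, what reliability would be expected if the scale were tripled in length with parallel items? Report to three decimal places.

Length factor m = 3
α' = m·α / (1 + (m−1)·α)
   = 3 × 0.7656 / (1 + (3 − 1) × 0.7656)
   = 2.2968 / 2.5312 = 0.907

predicted reliability = 0.907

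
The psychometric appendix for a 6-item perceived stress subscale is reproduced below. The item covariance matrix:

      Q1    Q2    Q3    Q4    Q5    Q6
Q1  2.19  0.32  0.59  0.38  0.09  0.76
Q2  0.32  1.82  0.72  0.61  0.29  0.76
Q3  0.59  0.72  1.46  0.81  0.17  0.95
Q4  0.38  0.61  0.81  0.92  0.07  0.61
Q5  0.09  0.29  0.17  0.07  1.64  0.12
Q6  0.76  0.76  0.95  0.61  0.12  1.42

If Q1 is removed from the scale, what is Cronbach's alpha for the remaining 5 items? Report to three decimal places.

Cronbach's alpha = 0.731

Remaining items: Q2, Q3, Q4, Q5, Q6 (k = 5).
sum of item variances = 1.82 + 1.46 + 0.92 + 1.64 + 1.42 = 7.26
σ²_T = 7.26 + 2 × 5.11 = 17.48
α (item deleted) = (5/4)·(1 − 7.26/17.48) = 0.731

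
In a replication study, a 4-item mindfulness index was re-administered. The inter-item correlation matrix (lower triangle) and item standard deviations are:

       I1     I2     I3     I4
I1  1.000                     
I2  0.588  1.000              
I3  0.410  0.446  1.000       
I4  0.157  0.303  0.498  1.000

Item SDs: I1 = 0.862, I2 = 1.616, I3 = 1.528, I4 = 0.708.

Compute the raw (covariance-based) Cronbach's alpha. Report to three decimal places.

α = 0.702

Σσ²ᵢ = 0.862² + 1.616² + 1.528² + 0.708² = 6.1905
Covariances σ_ij = r_ij · s_i · s_j:
  σ(I1,I2) = 0.588 × 0.862 × 1.616 = 0.8191
  σ(I1,I3) = 0.410 × 0.862 × 1.528 = 0.5400
  σ(I1,I4) = 0.157 × 0.862 × 0.708 = 0.0958
  σ(I2,I3) = 0.446 × 1.616 × 1.528 = 1.1013
  σ(I2,I4) = 0.303 × 1.616 × 0.708 = 0.3467
  σ(I3,I4) = 0.498 × 1.528 × 0.708 = 0.5387
σ²_T = Σσ²ᵢ + 2·Σσ_ij = 6.1905 + 2 × 3.4416 = 13.0737
α = (4/3)·(1 − 6.1905/13.0737) = 0.702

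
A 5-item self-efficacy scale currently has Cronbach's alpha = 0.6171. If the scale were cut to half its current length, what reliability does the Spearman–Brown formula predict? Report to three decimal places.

Length factor m = 1/2
α' = m·α / (1 − (1−m)·α)
   = 1/2 × 0.6171 / (1 − (1 − 1/2) × 0.6171)
   = 0.3085 / 0.6915 = 0.446

predicted reliability = 0.446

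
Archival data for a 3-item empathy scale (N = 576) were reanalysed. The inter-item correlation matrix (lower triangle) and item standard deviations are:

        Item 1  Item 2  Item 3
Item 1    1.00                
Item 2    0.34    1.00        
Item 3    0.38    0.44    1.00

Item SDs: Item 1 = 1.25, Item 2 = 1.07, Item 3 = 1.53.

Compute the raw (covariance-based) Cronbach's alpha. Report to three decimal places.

Cronbach's alpha = 0.645

Σσ²ᵢ = 1.25² + 1.07² + 1.53² = 5.0483
Covariances σ_ij = r_ij · s_i · s_j:
  σ(Item 1,Item 2) = 0.34 × 1.25 × 1.07 = 0.4548
  σ(Item 1,Item 3) = 0.38 × 1.25 × 1.53 = 0.7268
  σ(Item 2,Item 3) = 0.44 × 1.07 × 1.53 = 0.7203
σ²_T = Σσ²ᵢ + 2·Σσ_ij = 5.0483 + 2 × 1.9019 = 8.8521
α = (3/2)·(1 − 5.0483/8.8521) = 0.645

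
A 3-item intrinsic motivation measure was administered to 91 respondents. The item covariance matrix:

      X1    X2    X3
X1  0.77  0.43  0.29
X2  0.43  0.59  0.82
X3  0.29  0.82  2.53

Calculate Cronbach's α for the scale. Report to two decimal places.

α = 0.66

sum of item variances = 0.77 + 0.59 + 2.53 = 3.89
Sum of off-diagonal covariances = 1.54
σ²_total = 3.89 + 2 × 1.54 = 6.97
α = (k/(k−1))·(1 − sum of item variances/σ²_total) = (3/2)·(1 − 3.89/6.97) = 0.66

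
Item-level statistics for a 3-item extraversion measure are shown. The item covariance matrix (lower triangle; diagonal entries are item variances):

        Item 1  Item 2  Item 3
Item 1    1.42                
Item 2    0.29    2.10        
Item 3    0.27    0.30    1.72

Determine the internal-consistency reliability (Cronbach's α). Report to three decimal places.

Σσ²ᵢ = 1.42 + 2.10 + 1.72 = 5.24
Σ_{i<j} σ_ij = 0.86
Var(T) = 5.24 + 2 × 0.86 = 6.96
α = (k/(k−1))·(1 − Σσ²ᵢ/Var(T)) = (3/2)·(1 − 5.24/6.96) = 0.371

Cronbach's α = 0.371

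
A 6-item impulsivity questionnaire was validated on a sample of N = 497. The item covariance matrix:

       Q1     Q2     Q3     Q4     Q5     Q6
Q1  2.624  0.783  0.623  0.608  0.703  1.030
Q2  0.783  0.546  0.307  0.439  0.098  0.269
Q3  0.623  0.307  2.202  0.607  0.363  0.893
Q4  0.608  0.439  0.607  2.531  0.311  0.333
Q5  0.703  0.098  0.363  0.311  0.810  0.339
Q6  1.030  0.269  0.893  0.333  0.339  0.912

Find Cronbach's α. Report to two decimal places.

Cronbach's α = 0.74

ΣVar(i) = 2.624 + 0.546 + 2.202 + 2.531 + 0.810 + 0.912 = 9.625
Sum of the distinct covariances = 7.706
σ²_T = 9.625 + 2 × 7.706 = 25.037
α = (k/(k−1))·(1 − ΣVar(i)/σ²_T) = (6/5)·(1 − 9.625/25.037) = 0.74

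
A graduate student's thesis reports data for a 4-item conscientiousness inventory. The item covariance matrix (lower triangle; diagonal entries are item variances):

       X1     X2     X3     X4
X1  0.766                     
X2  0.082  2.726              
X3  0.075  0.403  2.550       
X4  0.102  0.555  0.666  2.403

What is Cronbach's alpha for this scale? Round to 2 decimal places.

Σσᵢ² = 0.766 + 2.726 + 2.550 + 2.403 = 8.445
Sum of the distinct covariances = 1.883
σ²_T = 8.445 + 2 × 1.883 = 12.211
α = (k/(k−1))·(1 − Σσᵢ²/σ²_T) = (4/3)·(1 − 8.445/12.211) = 0.41

Cronbach's alpha = 0.41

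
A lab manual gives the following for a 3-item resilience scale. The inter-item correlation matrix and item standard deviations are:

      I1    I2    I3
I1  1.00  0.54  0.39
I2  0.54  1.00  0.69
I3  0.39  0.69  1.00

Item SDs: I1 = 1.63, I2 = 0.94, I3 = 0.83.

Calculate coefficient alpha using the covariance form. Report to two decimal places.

Σσ²ᵢ = 1.63² + 0.94² + 0.83² = 4.2294
Covariances σ_ij = r_ij · s_i · s_j:
  σ(I1,I2) = 0.54 × 1.63 × 0.94 = 0.8274
  σ(I1,I3) = 0.39 × 1.63 × 0.83 = 0.5276
  σ(I2,I3) = 0.69 × 0.94 × 0.83 = 0.5383
σ²_T = Σσ²ᵢ + 2·Σσ_ij = 4.2294 + 2 × 1.8933 = 8.0160
α = (3/2)·(1 − 4.2294/8.0160) = 0.71

coefficient alpha = 0.71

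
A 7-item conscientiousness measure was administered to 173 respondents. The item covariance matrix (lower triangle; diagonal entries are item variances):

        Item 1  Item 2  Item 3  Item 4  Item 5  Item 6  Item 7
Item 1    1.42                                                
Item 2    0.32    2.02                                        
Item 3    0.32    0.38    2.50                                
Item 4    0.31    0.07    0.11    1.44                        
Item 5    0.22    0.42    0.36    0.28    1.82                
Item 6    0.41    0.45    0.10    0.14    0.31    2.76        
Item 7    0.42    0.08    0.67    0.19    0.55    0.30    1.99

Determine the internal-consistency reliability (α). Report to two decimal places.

α = 0.56

Σσ²ᵢ = 1.42 + 2.02 + 2.50 + 1.44 + 1.82 + 2.76 + 1.99 = 13.95
Σ_{i<j} σ_ij = 6.41
σ²_T = 13.95 + 2 × 6.41 = 26.77
α = (k/(k−1))·(1 − Σσ²ᵢ/σ²_T) = (7/6)·(1 − 13.95/26.77) = 0.56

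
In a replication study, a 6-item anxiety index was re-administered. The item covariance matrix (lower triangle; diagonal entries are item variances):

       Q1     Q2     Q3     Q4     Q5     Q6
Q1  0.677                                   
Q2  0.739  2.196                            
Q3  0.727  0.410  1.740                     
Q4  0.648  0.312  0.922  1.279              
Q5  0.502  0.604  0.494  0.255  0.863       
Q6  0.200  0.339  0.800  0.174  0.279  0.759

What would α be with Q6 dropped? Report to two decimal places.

Remaining items: Q1, Q2, Q3, Q4, Q5 (k = 5).
ΣVar(i) = 0.677 + 2.196 + 1.740 + 1.279 + 0.863 = 6.755
Var(T) = 6.755 + 2 × 5.613 = 17.981
α (item deleted) = (5/4)·(1 − 6.755/17.981) = 0.78

α = 0.78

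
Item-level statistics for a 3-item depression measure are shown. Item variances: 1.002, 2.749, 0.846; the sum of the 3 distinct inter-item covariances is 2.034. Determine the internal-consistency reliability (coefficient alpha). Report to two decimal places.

Σσᵢ² = 1.002 + 2.749 + 0.846 = 4.597
Sum of distinct covariances = 2.034
Var(T) = Σσᵢ² + 2·Σcov = 4.597 + 2 × 2.034 = 8.665
α = (3/2)·(1 − 4.597/8.665) = 0.70

coefficient alpha = 0.70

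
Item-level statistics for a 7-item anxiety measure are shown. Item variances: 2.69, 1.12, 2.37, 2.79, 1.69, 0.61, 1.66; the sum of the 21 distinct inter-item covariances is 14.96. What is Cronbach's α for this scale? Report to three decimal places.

α = 0.815

Σσ²ᵢ = 2.69 + 1.12 + 2.37 + 2.79 + 1.69 + 0.61 + 1.66 = 12.93
Sum of distinct covariances = 14.96
total variance = Σσ²ᵢ + 2·Σcov = 12.93 + 2 × 14.96 = 42.85
α = (7/6)·(1 − 12.93/42.85) = 0.815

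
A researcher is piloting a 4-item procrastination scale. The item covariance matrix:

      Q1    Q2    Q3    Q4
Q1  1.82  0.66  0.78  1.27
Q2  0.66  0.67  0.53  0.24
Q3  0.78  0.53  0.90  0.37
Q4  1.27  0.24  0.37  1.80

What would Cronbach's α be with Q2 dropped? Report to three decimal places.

Remaining items: Q1, Q3, Q4 (k = 3).
ΣVar(i) = 1.82 + 0.90 + 1.80 = 4.52
total variance = 4.52 + 2 × 2.42 = 9.36
α (item deleted) = (3/2)·(1 − 4.52/9.36) = 0.776

α = 0.776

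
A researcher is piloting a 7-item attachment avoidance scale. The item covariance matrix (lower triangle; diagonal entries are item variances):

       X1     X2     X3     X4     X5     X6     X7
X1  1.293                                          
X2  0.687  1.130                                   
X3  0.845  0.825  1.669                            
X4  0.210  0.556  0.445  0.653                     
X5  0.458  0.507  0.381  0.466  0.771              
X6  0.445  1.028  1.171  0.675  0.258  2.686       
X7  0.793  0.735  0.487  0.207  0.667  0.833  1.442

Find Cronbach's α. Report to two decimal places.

Σσᵢ² = 1.293 + 1.130 + 1.669 + 0.653 + 0.771 + 2.686 + 1.442 = 9.644
Σ_{i<j} σ_ij = 12.679
σ²_total = 9.644 + 2 × 12.679 = 35.002
α = (k/(k−1))·(1 − Σσᵢ²/σ²_total) = (7/6)·(1 − 9.644/35.002) = 0.85

Cronbach's α = 0.85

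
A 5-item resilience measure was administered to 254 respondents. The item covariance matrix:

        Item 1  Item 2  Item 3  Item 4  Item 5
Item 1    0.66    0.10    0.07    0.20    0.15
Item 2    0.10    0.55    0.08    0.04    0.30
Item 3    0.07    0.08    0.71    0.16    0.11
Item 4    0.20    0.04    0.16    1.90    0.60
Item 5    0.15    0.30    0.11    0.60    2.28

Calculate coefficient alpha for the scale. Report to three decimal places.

α = 0.466

sum of item variances = 0.66 + 0.55 + 0.71 + 1.90 + 2.28 = 6.10
Σ_{i<j} σ_ij = 1.81
σ²_T = 6.10 + 2 × 1.81 = 9.72
α = (k/(k−1))·(1 − sum of item variances/σ²_T) = (5/4)·(1 − 6.10/9.72) = 0.466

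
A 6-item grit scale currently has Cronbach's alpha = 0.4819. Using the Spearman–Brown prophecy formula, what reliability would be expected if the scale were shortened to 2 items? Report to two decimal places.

Length factor m = 2/6 = 0.3333
α' = m·α / (1 − (1−m)·α)
   = 2/6 × 0.4819 / (1 − (1 − 2/6) × 0.4819)
   = 0.1606 / 0.6787 = 0.24

predicted reliability = 0.24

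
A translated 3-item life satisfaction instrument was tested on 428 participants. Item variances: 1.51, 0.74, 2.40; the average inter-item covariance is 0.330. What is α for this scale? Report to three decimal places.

Σσᵢ² = 1.51 + 0.74 + 2.40 = 4.65
Sum of the 3 distinct covariances = 3 × 0.330 = 0.990
σ²_T = Σσᵢ² + 2·Σcov = 4.65 + 2 × 0.990 = 6.630
α = (3/2)·(1 − 4.65/6.630) = 0.448

α = 0.448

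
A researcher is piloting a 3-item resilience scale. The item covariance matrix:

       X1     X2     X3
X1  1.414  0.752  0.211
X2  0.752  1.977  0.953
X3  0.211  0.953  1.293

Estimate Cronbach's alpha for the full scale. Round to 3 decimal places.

α = 0.675

ΣVar(i) = 1.414 + 1.977 + 1.293 = 4.684
Sum of off-diagonal covariances = 1.916
σ²_T = 4.684 + 2 × 1.916 = 8.516
α = (k/(k−1))·(1 − ΣVar(i)/σ²_T) = (3/2)·(1 − 4.684/8.516) = 0.675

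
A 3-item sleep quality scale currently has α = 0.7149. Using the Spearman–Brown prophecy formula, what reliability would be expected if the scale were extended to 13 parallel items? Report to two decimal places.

Length factor m = 13/3 = 4.3333
α' = m·α / (1 + (m−1)·α)
   = 13/3 × 0.7149 / (1 + (13/3 − 1) × 0.7149)
   = 3.0979 / 3.3830 = 0.92

predicted reliability = 0.92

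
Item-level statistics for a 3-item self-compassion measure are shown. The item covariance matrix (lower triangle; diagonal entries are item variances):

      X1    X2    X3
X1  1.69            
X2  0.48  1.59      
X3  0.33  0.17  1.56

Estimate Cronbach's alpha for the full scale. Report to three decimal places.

sum of item variances = 1.69 + 1.59 + 1.56 = 4.84
Sum of off-diagonal covariances = 0.98
total variance = 4.84 + 2 × 0.98 = 6.80
α = (k/(k−1))·(1 − sum of item variances/total variance) = (3/2)·(1 − 4.84/6.80) = 0.432

Cronbach's alpha = 0.432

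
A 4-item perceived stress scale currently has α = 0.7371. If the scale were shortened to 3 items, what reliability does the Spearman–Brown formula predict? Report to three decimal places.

predicted reliability = 0.678

Length factor m = 3/4 = 0.7500
α' = m·α / (1 − (1−m)·α)
   = 3/4 × 0.7371 / (1 − (1 − 3/4) × 0.7371)
   = 0.5528 / 0.8157 = 0.678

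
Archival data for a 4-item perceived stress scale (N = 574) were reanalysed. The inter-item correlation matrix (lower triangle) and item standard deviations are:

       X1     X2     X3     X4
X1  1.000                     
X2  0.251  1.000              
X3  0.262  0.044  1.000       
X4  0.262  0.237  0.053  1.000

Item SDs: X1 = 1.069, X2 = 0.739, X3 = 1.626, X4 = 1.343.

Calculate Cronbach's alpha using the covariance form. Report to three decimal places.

α = 0.425

Σσ²ᵢ = 1.069² + 0.739² + 1.626² + 1.343² = 6.1364
Covariances σ_ij = r_ij · s_i · s_j:
  σ(X1,X2) = 0.251 × 1.069 × 0.739 = 0.1983
  σ(X1,X3) = 0.262 × 1.069 × 1.626 = 0.4554
  σ(X1,X4) = 0.262 × 1.069 × 1.343 = 0.3761
  σ(X2,X3) = 0.044 × 0.739 × 1.626 = 0.0529
  σ(X2,X4) = 0.237 × 0.739 × 1.343 = 0.2352
  σ(X3,X4) = 0.053 × 1.626 × 1.343 = 0.1157
σ²_T = Σσ²ᵢ + 2·Σσ_ij = 6.1364 + 2 × 1.4336 = 9.0036
α = (4/3)·(1 − 6.1364/9.0036) = 0.425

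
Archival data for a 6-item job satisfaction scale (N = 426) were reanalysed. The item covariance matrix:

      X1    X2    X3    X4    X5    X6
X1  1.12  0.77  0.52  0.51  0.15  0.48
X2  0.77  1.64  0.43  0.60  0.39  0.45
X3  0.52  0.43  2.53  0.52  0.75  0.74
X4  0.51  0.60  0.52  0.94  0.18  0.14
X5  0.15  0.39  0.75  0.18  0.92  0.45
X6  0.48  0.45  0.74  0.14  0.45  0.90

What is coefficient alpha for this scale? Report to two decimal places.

α = 0.77

Σσ²ᵢ = 1.12 + 1.64 + 2.53 + 0.94 + 0.92 + 0.90 = 8.05
Σ_{i<j} σ_ij = 7.08
Var(T) = 8.05 + 2 × 7.08 = 22.21
α = (k/(k−1))·(1 − Σσ²ᵢ/Var(T)) = (6/5)·(1 − 8.05/22.21) = 0.77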